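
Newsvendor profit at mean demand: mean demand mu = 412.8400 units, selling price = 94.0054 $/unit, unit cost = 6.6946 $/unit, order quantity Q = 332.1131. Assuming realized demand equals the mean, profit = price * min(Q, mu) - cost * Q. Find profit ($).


Sales at mu = min(332.1131, 412.8400) = 332.1131
Revenue = 94.0054 * 332.1131 = 31220.4248
Total cost = 6.6946 * 332.1131 = 2223.3644
Profit = 31220.4248 - 2223.3644 = 28997.0605

28997.0605 $


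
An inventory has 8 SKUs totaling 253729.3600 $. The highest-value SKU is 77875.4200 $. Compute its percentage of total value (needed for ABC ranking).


Top item = 77875.4200
Total = 253729.3600
Percentage = 77875.4200 / 253729.3600 * 100 = 30.6923

30.6923%


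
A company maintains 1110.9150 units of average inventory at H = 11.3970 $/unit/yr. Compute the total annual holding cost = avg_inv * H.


Cost = 1110.9150 * 11.3970 = 12661.0983

12661.0983 $/yr


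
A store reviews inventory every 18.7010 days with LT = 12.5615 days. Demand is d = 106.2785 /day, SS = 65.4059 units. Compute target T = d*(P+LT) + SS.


P + LT = 31.2625
d*(P+LT) = 106.2785 * 31.2625 = 3322.5316
T = 3322.5316 + 65.4059 = 3387.9375

3387.9375 units


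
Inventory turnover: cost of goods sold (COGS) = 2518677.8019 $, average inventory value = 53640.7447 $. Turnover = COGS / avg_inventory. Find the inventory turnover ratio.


Turnover = 2518677.8019 / 53640.7447 = 46.9546

46.9546


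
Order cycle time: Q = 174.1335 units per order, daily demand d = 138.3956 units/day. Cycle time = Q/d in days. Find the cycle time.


Cycle = 174.1335 / 138.3956 = 1.2582

1.2582 days


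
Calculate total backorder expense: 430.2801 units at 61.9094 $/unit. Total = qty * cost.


Total = 430.2801 * 61.9094 = 26638.3828

26638.3828 $


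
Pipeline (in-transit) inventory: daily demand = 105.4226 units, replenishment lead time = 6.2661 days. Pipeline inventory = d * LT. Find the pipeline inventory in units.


Pipeline = 105.4226 * 6.2661 = 660.5886

660.5886 units


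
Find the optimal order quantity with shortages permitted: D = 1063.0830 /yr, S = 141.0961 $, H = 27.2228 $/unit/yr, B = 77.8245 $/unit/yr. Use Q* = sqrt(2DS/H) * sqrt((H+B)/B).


sqrt(2DS/H) = 104.9759
sqrt((H+B)/B) = 1.1618
Q* = 104.9759 * 1.1618 = 121.9618

121.9618 units


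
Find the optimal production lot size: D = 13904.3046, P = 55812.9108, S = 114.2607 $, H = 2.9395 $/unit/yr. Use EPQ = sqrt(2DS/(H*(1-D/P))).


1 - D/P = 1 - 0.2491 = 0.7509
H*(1-D/P) = 2.2072
2DS = 3177431.1532
EPQ = sqrt(1439574.4838) = 1199.8227

1199.8227 units


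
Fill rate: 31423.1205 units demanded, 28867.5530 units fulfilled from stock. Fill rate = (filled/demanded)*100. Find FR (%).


FR = 28867.5530 / 31423.1205 * 100 = 91.8672

91.8672%


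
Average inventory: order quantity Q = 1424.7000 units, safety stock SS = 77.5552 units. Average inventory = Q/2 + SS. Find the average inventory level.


Q/2 = 712.3500
Avg = 712.3500 + 77.5552 = 789.9052

789.9052 units


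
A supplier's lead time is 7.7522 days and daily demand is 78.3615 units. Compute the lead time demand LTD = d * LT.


LTD = 78.3615 * 7.7522 = 607.4740

607.4740 units


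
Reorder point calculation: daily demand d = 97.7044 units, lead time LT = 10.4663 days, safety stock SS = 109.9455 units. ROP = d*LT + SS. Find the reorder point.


d*LT = 97.7044 * 10.4663 = 1022.6036
ROP = 1022.6036 + 109.9455 = 1132.5491

1132.5491 units


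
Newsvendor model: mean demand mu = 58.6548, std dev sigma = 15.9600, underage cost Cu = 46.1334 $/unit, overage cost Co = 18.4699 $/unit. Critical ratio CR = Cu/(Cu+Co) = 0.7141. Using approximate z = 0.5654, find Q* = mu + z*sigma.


CR = Cu/(Cu+Co) = 46.1334/(46.1334+18.4699) = 0.7141
z = 0.5654
Q* = 58.6548 + 0.5654 * 15.9600 = 67.6786

67.6786 units


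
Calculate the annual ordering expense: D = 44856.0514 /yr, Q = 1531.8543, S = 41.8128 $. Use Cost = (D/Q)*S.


Number of orders = D/Q = 29.2822
Cost = 29.2822 * 41.8128 = 1224.3704

1224.3704 $/yr


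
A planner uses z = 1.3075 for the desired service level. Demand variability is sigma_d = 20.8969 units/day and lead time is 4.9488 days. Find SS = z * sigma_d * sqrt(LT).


sqrt(LT) = sqrt(4.9488) = 2.2246
SS = 1.3075 * 20.8969 * 2.2246 = 60.7818

60.7818 units


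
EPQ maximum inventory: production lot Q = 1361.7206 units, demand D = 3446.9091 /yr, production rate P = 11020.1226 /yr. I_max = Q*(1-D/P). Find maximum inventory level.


D/P = 0.3128
1 - D/P = 0.6872
I_max = 1361.7206 * 0.6872 = 935.7973

935.7973 units


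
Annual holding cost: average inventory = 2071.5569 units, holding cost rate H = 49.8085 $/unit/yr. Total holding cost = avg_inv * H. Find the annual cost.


Cost = 2071.5569 * 49.8085 = 103181.1419

103181.1419 $/yr


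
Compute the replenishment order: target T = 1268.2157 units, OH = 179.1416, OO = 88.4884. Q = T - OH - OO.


Inventory position = OH + OO = 179.1416 + 88.4884 = 267.6300
Q = 1268.2157 - 267.6300 = 1000.5857

1000.5857 units


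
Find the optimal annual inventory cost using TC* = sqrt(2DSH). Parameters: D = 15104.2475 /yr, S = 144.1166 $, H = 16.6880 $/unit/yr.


2*D*S*H = 72651968.8145
TC* = sqrt(72651968.8145) = 8523.6124

8523.6124 $/yr


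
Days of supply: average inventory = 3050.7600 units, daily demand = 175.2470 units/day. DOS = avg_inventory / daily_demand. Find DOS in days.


DOS = 3050.7600 / 175.2470 = 17.4083

17.4083 days


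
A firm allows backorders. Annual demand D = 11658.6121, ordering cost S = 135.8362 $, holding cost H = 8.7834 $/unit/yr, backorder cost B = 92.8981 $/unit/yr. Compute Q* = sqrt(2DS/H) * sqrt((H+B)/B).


sqrt(2DS/H) = 600.5025
sqrt((H+B)/B) = 1.0462
Q* = 600.5025 * 1.0462 = 628.2499

628.2499 units


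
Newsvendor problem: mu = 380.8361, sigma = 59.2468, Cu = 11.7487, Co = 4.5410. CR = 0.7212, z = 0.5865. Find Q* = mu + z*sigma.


CR = Cu/(Cu+Co) = 11.7487/(11.7487+4.5410) = 0.7212
z = 0.5865
Q* = 380.8361 + 0.5865 * 59.2468 = 415.5843

415.5843 units


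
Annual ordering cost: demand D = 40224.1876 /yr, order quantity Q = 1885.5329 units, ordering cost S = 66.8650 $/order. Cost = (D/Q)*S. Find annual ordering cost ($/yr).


Number of orders = D/Q = 21.3331
Cost = 21.3331 * 66.8650 = 1426.4351

1426.4351 $/yr


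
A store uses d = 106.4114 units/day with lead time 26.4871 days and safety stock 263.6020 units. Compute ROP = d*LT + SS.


d*LT = 106.4114 * 26.4871 = 2818.5294
ROP = 2818.5294 + 263.6020 = 3082.1314

3082.1314 units


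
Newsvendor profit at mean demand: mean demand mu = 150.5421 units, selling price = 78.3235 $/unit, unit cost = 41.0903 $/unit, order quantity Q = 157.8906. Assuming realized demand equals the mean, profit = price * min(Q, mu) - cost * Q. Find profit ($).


Sales at mu = min(157.8906, 150.5421) = 150.5421
Revenue = 78.3235 * 150.5421 = 11790.9842
Total cost = 41.0903 * 157.8906 = 6487.7721
Profit = 11790.9842 - 6487.7721 = 5303.2120

5303.2120 $


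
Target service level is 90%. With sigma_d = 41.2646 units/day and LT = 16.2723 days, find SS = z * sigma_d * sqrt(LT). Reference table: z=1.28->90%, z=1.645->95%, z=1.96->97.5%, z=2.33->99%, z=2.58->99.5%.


From the table, SL = 90% corresponds to z = 1.28
sqrt(LT) = sqrt(16.2723) = 4.0339
SS = 1.28 * 41.2646 * 4.0339 = 213.0650

213.0650 units


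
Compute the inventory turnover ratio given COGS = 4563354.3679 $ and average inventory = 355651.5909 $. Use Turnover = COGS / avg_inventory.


Turnover = 4563354.3679 / 355651.5909 = 12.8310

12.8310


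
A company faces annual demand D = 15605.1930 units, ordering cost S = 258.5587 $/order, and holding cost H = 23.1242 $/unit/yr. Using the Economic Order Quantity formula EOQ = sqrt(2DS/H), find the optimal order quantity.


2*D*S = 2 * 15605.1930 * 258.5587 = 8069716.8307
2*D*S/H = 348972.8004
EOQ = sqrt(348972.8004) = 590.7392

590.7392 units


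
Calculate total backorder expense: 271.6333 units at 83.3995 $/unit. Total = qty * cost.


Total = 271.6333 * 83.3995 = 22654.0814

22654.0814 $


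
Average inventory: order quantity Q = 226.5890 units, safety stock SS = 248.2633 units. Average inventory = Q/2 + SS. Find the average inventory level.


Q/2 = 113.2945
Avg = 113.2945 + 248.2633 = 361.5578

361.5578 units


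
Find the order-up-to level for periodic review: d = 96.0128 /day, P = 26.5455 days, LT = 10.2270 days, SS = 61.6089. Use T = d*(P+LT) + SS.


P + LT = 36.7725
d*(P+LT) = 96.0128 * 36.7725 = 3530.6307
T = 3530.6307 + 61.6089 = 3592.2396

3592.2396 units


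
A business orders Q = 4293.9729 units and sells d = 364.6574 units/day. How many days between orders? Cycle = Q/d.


Cycle = 4293.9729 / 364.6574 = 11.7754

11.7754 days


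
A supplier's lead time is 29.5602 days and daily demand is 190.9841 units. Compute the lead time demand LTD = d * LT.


LTD = 190.9841 * 29.5602 = 5645.5282

5645.5282 units


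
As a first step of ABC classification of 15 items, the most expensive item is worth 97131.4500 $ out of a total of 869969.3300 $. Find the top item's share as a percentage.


Top item = 97131.4500
Total = 869969.3300
Percentage = 97131.4500 / 869969.3300 * 100 = 11.1649

11.1649%


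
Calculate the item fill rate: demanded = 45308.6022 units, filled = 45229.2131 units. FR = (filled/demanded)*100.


FR = 45229.2131 / 45308.6022 * 100 = 99.8248

99.8248%


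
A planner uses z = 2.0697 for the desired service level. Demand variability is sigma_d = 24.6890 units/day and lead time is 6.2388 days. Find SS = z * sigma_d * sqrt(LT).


sqrt(LT) = sqrt(6.2388) = 2.4978
SS = 2.0697 * 24.6890 * 2.4978 = 127.6325

127.6325 units


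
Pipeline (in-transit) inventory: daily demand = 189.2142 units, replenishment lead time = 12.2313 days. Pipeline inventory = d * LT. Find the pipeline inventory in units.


Pipeline = 189.2142 * 12.2313 = 2314.3356

2314.3356 units


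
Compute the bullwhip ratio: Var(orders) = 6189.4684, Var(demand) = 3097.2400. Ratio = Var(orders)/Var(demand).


BW = 6189.4684 / 3097.2400 = 1.9984

1.9984


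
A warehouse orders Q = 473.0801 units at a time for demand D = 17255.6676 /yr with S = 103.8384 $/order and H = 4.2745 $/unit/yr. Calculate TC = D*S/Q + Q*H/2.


Ordering cost = D*S/Q = 3787.5212
Holding cost = Q*H/2 = 1011.0904
TC = 3787.5212 + 1011.0904 = 4798.6117

4798.6117 $/yr


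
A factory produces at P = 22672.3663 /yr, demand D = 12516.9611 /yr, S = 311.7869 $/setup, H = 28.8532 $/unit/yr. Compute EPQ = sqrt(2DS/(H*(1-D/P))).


1 - D/P = 1 - 0.5521 = 0.4479
H*(1-D/P) = 12.9239
2DS = 7805248.9976
EPQ = sqrt(603938.0177) = 777.1345

777.1345 units


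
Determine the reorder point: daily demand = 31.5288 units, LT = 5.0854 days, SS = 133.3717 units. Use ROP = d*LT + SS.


d*LT = 31.5288 * 5.0854 = 160.3366
ROP = 160.3366 + 133.3717 = 293.7083

293.7083 units


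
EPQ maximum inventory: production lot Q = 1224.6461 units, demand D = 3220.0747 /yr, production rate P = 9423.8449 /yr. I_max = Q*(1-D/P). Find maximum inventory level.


D/P = 0.3417
1 - D/P = 0.6583
I_max = 1224.6461 * 0.6583 = 806.1914

806.1914 units


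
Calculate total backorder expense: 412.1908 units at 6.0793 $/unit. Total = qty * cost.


Total = 412.1908 * 6.0793 = 2505.8315

2505.8315 $


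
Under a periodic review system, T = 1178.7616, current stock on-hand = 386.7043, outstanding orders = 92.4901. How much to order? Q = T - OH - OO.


Inventory position = OH + OO = 386.7043 + 92.4901 = 479.1944
Q = 1178.7616 - 479.1944 = 699.5672

699.5672 units


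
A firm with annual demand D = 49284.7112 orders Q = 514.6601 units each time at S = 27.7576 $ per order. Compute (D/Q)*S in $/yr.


Number of orders = D/Q = 95.7617
Cost = 95.7617 * 27.7576 = 2658.1142

2658.1142 $/yr


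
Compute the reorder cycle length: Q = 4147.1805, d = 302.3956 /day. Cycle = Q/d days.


Cycle = 4147.1805 / 302.3956 = 13.7144

13.7144 days


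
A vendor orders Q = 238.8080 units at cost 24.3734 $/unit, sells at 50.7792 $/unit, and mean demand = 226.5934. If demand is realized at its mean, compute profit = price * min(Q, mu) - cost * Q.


Sales at mu = min(238.8080, 226.5934) = 226.5934
Revenue = 50.7792 * 226.5934 = 11506.2316
Total cost = 24.3734 * 238.8080 = 5820.5629
Profit = 11506.2316 - 5820.5629 = 5685.6687

5685.6687 $


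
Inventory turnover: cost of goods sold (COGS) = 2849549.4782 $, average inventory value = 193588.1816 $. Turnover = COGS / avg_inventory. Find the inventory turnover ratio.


Turnover = 2849549.4782 / 193588.1816 = 14.7196

14.7196


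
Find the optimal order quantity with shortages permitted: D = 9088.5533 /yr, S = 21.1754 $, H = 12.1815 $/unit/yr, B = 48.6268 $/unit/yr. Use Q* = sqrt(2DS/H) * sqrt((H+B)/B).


sqrt(2DS/H) = 177.7574
sqrt((H+B)/B) = 1.1183
Q* = 177.7574 * 1.1183 = 198.7794

198.7794 units


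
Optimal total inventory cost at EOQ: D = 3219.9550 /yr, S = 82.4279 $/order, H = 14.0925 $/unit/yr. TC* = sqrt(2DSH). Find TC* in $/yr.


2*D*S*H = 7480697.2187
TC* = sqrt(7480697.2187) = 2735.0863

2735.0863 $/yr


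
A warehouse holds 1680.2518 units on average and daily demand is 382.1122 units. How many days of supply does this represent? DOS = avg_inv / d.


DOS = 1680.2518 / 382.1122 = 4.3973

4.3973 days


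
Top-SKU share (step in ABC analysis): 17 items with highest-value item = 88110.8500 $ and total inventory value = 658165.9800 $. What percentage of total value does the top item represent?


Top item = 88110.8500
Total = 658165.9800
Percentage = 88110.8500 / 658165.9800 * 100 = 13.3873

13.3873%


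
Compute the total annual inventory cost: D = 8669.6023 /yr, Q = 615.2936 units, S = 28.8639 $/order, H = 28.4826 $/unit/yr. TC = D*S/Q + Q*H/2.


Ordering cost = D*S/Q = 406.6978
Holding cost = Q*H/2 = 8762.5807
TC = 406.6978 + 8762.5807 = 9169.2785

9169.2785 $/yr


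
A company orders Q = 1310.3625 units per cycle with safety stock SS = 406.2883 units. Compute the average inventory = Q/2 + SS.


Q/2 = 655.1812
Avg = 655.1812 + 406.2883 = 1061.4696

1061.4696 units


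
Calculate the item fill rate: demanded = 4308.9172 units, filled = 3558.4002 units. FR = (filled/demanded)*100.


FR = 3558.4002 / 4308.9172 * 100 = 82.5822

82.5822%


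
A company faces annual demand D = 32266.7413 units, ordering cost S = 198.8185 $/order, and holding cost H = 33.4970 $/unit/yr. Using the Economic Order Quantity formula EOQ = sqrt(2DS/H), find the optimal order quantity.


2*D*S = 2 * 32266.7413 * 198.8185 = 12830450.2103
2*D*S/H = 383032.8152
EOQ = sqrt(383032.8152) = 618.8964

618.8964 units


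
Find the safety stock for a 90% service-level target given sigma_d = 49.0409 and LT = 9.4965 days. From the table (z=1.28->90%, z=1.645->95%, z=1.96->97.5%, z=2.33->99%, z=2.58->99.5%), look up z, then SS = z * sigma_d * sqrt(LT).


From the table, SL = 90% corresponds to z = 1.28
sqrt(LT) = sqrt(9.4965) = 3.0816
SS = 1.28 * 49.0409 * 3.0816 = 193.4417

193.4417 units


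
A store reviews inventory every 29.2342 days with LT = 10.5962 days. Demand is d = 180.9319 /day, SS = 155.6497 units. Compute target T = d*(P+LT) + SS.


P + LT = 39.8304
d*(P+LT) = 180.9319 * 39.8304 = 7206.5899
T = 7206.5899 + 155.6497 = 7362.2396

7362.2396 units


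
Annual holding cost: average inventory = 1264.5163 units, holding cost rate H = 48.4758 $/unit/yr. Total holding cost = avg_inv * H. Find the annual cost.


Cost = 1264.5163 * 48.4758 = 61298.4393

61298.4393 $/yr


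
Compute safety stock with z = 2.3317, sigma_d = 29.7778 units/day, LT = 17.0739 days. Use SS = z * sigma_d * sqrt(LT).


sqrt(LT) = sqrt(17.0739) = 4.1321
SS = 2.3317 * 29.7778 * 4.1321 = 286.9007

286.9007 units


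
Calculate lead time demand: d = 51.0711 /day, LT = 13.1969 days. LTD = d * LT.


LTD = 51.0711 * 13.1969 = 673.9802

673.9802 units


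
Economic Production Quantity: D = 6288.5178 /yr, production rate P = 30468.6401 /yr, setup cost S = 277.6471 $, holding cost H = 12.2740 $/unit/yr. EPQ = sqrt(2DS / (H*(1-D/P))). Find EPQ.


1 - D/P = 1 - 0.2064 = 0.7936
H*(1-D/P) = 9.7407
2DS = 3491977.4609
EPQ = sqrt(358492.3485) = 598.7423

598.7423 units


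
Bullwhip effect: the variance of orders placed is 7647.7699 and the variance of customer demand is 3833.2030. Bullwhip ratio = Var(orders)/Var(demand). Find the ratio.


BW = 7647.7699 / 3833.2030 = 1.9951

1.9951


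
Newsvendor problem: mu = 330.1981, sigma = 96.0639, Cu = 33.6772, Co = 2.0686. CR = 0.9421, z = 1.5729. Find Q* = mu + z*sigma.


CR = Cu/(Cu+Co) = 33.6772/(33.6772+2.0686) = 0.9421
z = 1.5729
Q* = 330.1981 + 1.5729 * 96.0639 = 481.2970

481.2970 units


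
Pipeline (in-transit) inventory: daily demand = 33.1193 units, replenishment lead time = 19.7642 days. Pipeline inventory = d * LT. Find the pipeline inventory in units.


Pipeline = 33.1193 * 19.7642 = 654.5765

654.5765 units


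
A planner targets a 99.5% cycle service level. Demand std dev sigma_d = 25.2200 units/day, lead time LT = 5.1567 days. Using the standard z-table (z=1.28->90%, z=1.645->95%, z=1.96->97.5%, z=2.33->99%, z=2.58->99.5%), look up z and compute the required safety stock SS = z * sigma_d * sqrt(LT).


From the table, SL = 99.5% corresponds to z = 2.58
sqrt(LT) = sqrt(5.1567) = 2.2708
SS = 2.58 * 25.2200 * 2.2708 = 147.7579

147.7579 units


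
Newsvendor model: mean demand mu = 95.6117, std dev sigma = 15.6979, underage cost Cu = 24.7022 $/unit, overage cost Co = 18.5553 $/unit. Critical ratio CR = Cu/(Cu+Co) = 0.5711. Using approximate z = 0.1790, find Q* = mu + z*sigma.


CR = Cu/(Cu+Co) = 24.7022/(24.7022+18.5553) = 0.5711
z = 0.1790
Q* = 95.6117 + 0.1790 * 15.6979 = 98.4216

98.4216 units


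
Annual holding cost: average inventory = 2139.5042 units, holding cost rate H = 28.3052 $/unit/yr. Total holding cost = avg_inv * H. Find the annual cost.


Cost = 2139.5042 * 28.3052 = 60559.0943

60559.0943 $/yr


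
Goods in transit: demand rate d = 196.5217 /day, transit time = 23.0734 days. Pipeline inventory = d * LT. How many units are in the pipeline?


Pipeline = 196.5217 * 23.0734 = 4534.4238

4534.4238 units


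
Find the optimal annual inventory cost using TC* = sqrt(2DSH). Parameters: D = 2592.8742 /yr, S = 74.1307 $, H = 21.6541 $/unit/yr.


2*D*S*H = 8324337.5255
TC* = sqrt(8324337.5255) = 2885.1928

2885.1928 $/yr


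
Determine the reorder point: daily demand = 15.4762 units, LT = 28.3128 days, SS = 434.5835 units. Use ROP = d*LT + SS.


d*LT = 15.4762 * 28.3128 = 438.1746
ROP = 438.1746 + 434.5835 = 872.7581

872.7581 units


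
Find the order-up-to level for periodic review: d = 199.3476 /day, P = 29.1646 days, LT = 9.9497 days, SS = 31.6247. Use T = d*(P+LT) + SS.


P + LT = 39.1143
d*(P+LT) = 199.3476 * 39.1143 = 7797.3418
T = 7797.3418 + 31.6247 = 7828.9665

7828.9665 units


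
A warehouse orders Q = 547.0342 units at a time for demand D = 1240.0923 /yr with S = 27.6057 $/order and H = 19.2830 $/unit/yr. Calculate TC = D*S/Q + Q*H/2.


Ordering cost = D*S/Q = 62.5804
Holding cost = Q*H/2 = 5274.2302
TC = 62.5804 + 5274.2302 = 5336.8106

5336.8106 $/yr


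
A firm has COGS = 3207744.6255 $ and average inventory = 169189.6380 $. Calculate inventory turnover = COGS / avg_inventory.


Turnover = 3207744.6255 / 169189.6380 = 18.9595

18.9595


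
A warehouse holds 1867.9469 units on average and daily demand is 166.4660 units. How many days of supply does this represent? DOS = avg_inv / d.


DOS = 1867.9469 / 166.4660 = 11.2212

11.2212 days


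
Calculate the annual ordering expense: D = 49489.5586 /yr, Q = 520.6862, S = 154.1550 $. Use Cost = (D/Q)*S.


Number of orders = D/Q = 95.0468
Cost = 95.0468 * 154.1550 = 14651.9399

14651.9399 $/yr


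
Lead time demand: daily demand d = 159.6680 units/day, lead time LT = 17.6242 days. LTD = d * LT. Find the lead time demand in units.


LTD = 159.6680 * 17.6242 = 2814.0208

2814.0208 units


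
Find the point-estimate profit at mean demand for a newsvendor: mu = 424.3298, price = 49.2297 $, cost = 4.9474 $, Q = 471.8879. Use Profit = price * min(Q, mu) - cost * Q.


Sales at mu = min(471.8879, 424.3298) = 424.3298
Revenue = 49.2297 * 424.3298 = 20889.6288
Total cost = 4.9474 * 471.8879 = 2334.6182
Profit = 20889.6288 - 2334.6182 = 18555.0106

18555.0106 $


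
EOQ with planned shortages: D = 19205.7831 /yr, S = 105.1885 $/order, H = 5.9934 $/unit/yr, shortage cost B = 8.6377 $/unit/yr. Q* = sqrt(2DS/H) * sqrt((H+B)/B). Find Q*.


sqrt(2DS/H) = 821.0668
sqrt((H+B)/B) = 1.3015
Q* = 821.0668 * 1.3015 = 1068.6068

1068.6068 units


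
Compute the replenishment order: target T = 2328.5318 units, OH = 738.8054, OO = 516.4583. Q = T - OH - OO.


Inventory position = OH + OO = 738.8054 + 516.4583 = 1255.2637
Q = 2328.5318 - 1255.2637 = 1073.2681

1073.2681 units


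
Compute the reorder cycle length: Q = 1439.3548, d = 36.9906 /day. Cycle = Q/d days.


Cycle = 1439.3548 / 36.9906 = 38.9114

38.9114 days


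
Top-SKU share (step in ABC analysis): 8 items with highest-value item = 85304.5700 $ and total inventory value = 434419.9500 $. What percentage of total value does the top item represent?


Top item = 85304.5700
Total = 434419.9500
Percentage = 85304.5700 / 434419.9500 * 100 = 19.6364

19.6364%


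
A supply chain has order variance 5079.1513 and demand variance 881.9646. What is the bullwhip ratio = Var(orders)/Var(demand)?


BW = 5079.1513 / 881.9646 = 5.7589

5.7589


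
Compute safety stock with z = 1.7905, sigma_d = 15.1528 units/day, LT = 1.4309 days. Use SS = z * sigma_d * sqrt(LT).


sqrt(LT) = sqrt(1.4309) = 1.1962
SS = 1.7905 * 15.1528 * 1.1962 = 32.4543

32.4543 units


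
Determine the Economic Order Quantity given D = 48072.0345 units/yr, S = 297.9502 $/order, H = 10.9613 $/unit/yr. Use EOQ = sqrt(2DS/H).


2*D*S = 2 * 48072.0345 * 297.9502 = 28646144.5874
2*D*S/H = 2613389.3414
EOQ = sqrt(2613389.3414) = 1616.5981

1616.5981 units


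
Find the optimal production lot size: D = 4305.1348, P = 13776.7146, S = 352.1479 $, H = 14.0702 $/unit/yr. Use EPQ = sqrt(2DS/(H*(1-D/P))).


1 - D/P = 1 - 0.3125 = 0.6875
H*(1-D/P) = 9.6734
2DS = 3032088.3581
EPQ = sqrt(313447.5078) = 559.8638

559.8638 units


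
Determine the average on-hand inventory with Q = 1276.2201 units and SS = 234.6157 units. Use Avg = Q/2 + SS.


Q/2 = 638.1101
Avg = 638.1101 + 234.6157 = 872.7258

872.7258 units


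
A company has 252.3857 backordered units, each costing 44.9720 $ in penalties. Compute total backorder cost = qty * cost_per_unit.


Total = 252.3857 * 44.9720 = 11350.2897

11350.2897 $


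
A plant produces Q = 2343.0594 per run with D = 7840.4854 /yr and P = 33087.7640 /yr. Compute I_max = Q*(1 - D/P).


D/P = 0.2370
1 - D/P = 0.7630
I_max = 2343.0594 * 0.7630 = 1787.8474

1787.8474 units


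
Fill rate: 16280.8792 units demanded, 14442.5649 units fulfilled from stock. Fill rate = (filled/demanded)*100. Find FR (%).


FR = 14442.5649 / 16280.8792 * 100 = 88.7088

88.7088%


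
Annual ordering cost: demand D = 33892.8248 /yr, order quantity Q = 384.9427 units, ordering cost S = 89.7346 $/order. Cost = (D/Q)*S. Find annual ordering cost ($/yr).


Number of orders = D/Q = 88.0464
Cost = 88.0464 * 89.7346 = 7900.8099

7900.8099 $/yr


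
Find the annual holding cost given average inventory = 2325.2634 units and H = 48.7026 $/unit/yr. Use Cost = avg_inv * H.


Cost = 2325.2634 * 48.7026 = 113246.3733

113246.3733 $/yr


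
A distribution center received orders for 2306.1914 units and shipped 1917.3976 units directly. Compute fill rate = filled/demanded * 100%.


FR = 1917.3976 / 2306.1914 * 100 = 83.1413

83.1413%


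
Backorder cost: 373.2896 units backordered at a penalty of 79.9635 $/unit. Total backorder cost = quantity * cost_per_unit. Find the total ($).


Total = 373.2896 * 79.9635 = 29849.5429

29849.5429 $


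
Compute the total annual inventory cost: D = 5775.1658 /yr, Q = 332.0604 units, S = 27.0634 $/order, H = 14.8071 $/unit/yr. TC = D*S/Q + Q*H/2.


Ordering cost = D*S/Q = 470.6843
Holding cost = Q*H/2 = 2458.4258
TC = 470.6843 + 2458.4258 = 2929.1101

2929.1101 $/yr


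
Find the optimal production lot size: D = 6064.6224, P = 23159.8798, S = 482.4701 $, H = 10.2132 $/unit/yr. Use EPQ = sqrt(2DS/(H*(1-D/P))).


1 - D/P = 1 - 0.2619 = 0.7381
H*(1-D/P) = 7.5388
2DS = 5851997.9516
EPQ = sqrt(776252.4532) = 881.0519

881.0519 units


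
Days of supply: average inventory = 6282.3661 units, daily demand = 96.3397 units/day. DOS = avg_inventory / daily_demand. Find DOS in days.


DOS = 6282.3661 / 96.3397 = 65.2106

65.2106 days


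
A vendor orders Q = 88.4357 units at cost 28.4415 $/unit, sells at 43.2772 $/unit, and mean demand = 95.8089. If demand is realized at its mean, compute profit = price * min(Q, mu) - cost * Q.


Sales at mu = min(88.4357, 95.8089) = 88.4357
Revenue = 43.2772 * 88.4357 = 3827.2495
Total cost = 28.4415 * 88.4357 = 2515.2440
Profit = 3827.2495 - 2515.2440 = 1312.0055

1312.0055 $


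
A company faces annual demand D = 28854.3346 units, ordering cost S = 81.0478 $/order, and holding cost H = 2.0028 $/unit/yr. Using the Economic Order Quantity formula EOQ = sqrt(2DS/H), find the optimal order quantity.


2*D*S = 2 * 28854.3346 * 81.0478 = 4677160.6796
2*D*S/H = 2335310.9045
EOQ = sqrt(2335310.9045) = 1528.1724

1528.1724 units


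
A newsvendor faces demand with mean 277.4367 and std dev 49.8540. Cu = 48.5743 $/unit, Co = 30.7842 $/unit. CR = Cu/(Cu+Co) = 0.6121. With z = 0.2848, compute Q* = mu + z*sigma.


CR = Cu/(Cu+Co) = 48.5743/(48.5743+30.7842) = 0.6121
z = 0.2848
Q* = 277.4367 + 0.2848 * 49.8540 = 291.6351

291.6351 units


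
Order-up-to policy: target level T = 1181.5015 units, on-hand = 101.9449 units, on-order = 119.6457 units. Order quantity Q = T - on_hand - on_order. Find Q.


Inventory position = OH + OO = 101.9449 + 119.6457 = 221.5906
Q = 1181.5015 - 221.5906 = 959.9109

959.9109 units


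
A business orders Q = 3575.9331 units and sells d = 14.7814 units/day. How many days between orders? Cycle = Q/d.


Cycle = 3575.9331 / 14.7814 = 241.9211

241.9211 days


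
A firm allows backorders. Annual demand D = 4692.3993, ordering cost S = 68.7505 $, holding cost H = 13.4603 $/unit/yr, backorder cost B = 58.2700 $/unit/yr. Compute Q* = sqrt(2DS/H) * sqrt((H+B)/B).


sqrt(2DS/H) = 218.9390
sqrt((H+B)/B) = 1.1095
Q* = 218.9390 * 1.1095 = 242.9136

242.9136 units


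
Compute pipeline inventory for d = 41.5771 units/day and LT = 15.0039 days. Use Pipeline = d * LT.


Pipeline = 41.5771 * 15.0039 = 623.8187

623.8187 units


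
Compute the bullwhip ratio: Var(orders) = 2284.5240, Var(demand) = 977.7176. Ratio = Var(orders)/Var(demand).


BW = 2284.5240 / 977.7176 = 2.3366

2.3366


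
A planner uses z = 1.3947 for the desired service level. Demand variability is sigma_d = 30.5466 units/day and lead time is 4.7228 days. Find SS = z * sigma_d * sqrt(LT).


sqrt(LT) = sqrt(4.7228) = 2.1732
SS = 1.3947 * 30.5466 * 2.1732 = 92.5856

92.5856 units


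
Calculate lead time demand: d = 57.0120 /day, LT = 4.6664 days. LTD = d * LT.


LTD = 57.0120 * 4.6664 = 266.0408

266.0408 units


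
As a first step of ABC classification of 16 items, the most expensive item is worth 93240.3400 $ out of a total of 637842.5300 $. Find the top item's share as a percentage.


Top item = 93240.3400
Total = 637842.5300
Percentage = 93240.3400 / 637842.5300 * 100 = 14.6181

14.6181%


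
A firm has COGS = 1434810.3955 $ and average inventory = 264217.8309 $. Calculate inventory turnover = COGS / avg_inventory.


Turnover = 1434810.3955 / 264217.8309 = 5.4304

5.4304


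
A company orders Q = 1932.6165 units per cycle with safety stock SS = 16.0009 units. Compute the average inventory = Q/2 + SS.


Q/2 = 966.3083
Avg = 966.3083 + 16.0009 = 982.3092

982.3092 units


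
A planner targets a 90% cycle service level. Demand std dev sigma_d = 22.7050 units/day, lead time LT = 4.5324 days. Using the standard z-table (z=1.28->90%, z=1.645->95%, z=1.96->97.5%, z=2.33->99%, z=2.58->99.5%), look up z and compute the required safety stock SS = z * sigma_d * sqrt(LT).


From the table, SL = 90% corresponds to z = 1.28
sqrt(LT) = sqrt(4.5324) = 2.1289
SS = 1.28 * 22.7050 * 2.1289 = 61.8722

61.8722 units


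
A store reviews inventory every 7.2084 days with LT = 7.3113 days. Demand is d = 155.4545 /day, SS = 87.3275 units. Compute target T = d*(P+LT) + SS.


P + LT = 14.5197
d*(P+LT) = 155.4545 * 14.5197 = 2257.1527
T = 2257.1527 + 87.3275 = 2344.4802

2344.4802 units


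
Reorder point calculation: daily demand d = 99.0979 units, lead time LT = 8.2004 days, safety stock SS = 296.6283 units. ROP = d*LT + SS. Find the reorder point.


d*LT = 99.0979 * 8.2004 = 812.6424
ROP = 812.6424 + 296.6283 = 1109.2707

1109.2707 units


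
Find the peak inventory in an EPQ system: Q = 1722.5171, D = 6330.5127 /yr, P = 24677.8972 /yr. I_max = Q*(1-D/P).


D/P = 0.2565
1 - D/P = 0.7435
I_max = 1722.5171 * 0.7435 = 1280.6473

1280.6473 units


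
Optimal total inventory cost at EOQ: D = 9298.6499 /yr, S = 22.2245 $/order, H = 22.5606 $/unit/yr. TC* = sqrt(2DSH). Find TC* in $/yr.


2*D*S*H = 9324649.9424
TC* = sqrt(9324649.9424) = 3053.6290

3053.6290 $/yr


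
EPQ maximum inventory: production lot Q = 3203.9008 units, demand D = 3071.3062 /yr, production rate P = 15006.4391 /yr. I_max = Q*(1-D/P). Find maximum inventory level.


D/P = 0.2047
1 - D/P = 0.7953
I_max = 3203.9008 * 0.7953 = 2548.1716

2548.1716 units


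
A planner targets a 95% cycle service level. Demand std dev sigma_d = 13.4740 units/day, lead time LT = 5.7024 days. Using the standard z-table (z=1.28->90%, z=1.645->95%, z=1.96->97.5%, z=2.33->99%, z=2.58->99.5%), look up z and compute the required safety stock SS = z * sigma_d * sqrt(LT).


From the table, SL = 95% corresponds to z = 1.645
sqrt(LT) = sqrt(5.7024) = 2.3880
SS = 1.645 * 13.4740 * 2.3880 = 52.9287

52.9287 units


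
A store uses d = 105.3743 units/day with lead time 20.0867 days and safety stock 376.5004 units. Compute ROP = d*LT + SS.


d*LT = 105.3743 * 20.0867 = 2116.6220
ROP = 2116.6220 + 376.5004 = 2493.1224

2493.1224 units


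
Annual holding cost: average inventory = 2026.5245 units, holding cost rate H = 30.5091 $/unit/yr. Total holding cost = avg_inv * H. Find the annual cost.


Cost = 2026.5245 * 30.5091 = 61827.4386

61827.4386 $/yr


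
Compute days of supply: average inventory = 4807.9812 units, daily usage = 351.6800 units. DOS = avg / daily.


DOS = 4807.9812 / 351.6800 = 13.6715

13.6715 days


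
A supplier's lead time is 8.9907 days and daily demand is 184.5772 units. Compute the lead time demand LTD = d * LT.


LTD = 184.5772 * 8.9907 = 1659.4782

1659.4782 units


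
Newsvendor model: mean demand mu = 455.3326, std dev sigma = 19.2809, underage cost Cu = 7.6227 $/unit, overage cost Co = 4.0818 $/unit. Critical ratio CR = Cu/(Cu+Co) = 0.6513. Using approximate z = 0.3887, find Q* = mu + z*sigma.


CR = Cu/(Cu+Co) = 7.6227/(7.6227+4.0818) = 0.6513
z = 0.3887
Q* = 455.3326 + 0.3887 * 19.2809 = 462.8271

462.8271 units


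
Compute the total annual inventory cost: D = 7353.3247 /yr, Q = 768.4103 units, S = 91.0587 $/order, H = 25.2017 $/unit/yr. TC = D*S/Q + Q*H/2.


Ordering cost = D*S/Q = 871.3889
Holding cost = Q*H/2 = 9682.6229
TC = 871.3889 + 9682.6229 = 10554.0118

10554.0118 $/yr


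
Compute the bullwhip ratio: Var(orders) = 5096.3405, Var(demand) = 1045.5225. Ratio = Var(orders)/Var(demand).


BW = 5096.3405 / 1045.5225 = 4.8744

4.8744


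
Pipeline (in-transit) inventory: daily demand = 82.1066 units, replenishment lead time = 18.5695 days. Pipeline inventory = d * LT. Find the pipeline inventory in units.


Pipeline = 82.1066 * 18.5695 = 1524.6785

1524.6785 units


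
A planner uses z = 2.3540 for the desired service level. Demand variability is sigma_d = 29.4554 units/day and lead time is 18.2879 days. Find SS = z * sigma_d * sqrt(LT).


sqrt(LT) = sqrt(18.2879) = 4.2764
SS = 2.3540 * 29.4554 * 4.2764 = 296.5195

296.5195 units


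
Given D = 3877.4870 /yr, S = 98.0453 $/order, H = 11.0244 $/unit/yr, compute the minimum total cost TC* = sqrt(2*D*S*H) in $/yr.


2*D*S*H = 8382278.5411
TC* = sqrt(8382278.5411) = 2895.2165

2895.2165 $/yr


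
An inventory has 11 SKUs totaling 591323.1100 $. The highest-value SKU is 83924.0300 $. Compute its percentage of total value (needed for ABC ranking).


Top item = 83924.0300
Total = 591323.1100
Percentage = 83924.0300 / 591323.1100 * 100 = 14.1926

14.1926%


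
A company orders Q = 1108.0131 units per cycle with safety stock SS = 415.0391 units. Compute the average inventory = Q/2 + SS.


Q/2 = 554.0065
Avg = 554.0065 + 415.0391 = 969.0457

969.0457 units


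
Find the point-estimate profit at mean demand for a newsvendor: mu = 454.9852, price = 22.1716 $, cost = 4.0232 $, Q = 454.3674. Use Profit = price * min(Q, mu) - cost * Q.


Sales at mu = min(454.3674, 454.9852) = 454.3674
Revenue = 22.1716 * 454.3674 = 10074.0522
Total cost = 4.0232 * 454.3674 = 1828.0109
Profit = 10074.0522 - 1828.0109 = 8246.0413

8246.0413 $


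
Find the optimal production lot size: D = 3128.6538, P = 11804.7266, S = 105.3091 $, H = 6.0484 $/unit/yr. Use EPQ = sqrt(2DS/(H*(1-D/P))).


1 - D/P = 1 - 0.2650 = 0.7350
H*(1-D/P) = 4.4454
2DS = 658951.4318
EPQ = sqrt(148233.2556) = 385.0107

385.0107 units


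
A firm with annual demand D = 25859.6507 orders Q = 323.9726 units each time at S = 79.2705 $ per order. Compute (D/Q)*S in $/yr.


Number of orders = D/Q = 79.8205
Cost = 79.8205 * 79.2705 = 6327.4099

6327.4099 $/yr


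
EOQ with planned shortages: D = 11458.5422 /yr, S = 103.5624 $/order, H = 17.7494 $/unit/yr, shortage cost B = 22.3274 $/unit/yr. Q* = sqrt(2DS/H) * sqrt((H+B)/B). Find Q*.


sqrt(2DS/H) = 365.6696
sqrt((H+B)/B) = 1.3398
Q* = 365.6696 * 1.3398 = 489.9100

489.9100 units


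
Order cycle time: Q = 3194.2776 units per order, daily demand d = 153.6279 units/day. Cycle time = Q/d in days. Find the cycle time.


Cycle = 3194.2776 / 153.6279 = 20.7923

20.7923 days


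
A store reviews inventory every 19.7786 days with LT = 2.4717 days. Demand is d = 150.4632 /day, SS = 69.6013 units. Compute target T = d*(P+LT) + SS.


P + LT = 22.2503
d*(P+LT) = 150.4632 * 22.2503 = 3347.8513
T = 3347.8513 + 69.6013 = 3417.4526

3417.4526 units


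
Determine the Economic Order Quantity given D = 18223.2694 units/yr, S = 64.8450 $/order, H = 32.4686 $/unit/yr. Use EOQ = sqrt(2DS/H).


2*D*S = 2 * 18223.2694 * 64.8450 = 2363375.8085
2*D*S/H = 72789.5816
EOQ = sqrt(72789.5816) = 269.7954

269.7954 units


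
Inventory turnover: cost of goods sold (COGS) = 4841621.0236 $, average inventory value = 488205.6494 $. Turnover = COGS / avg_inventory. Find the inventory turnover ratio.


Turnover = 4841621.0236 / 488205.6494 = 9.9172

9.9172


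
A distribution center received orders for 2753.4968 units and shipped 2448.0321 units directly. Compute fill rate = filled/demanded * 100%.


FR = 2448.0321 / 2753.4968 * 100 = 88.9063

88.9063%


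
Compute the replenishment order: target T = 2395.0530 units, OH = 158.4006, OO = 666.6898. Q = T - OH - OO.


Inventory position = OH + OO = 158.4006 + 666.6898 = 825.0904
Q = 2395.0530 - 825.0904 = 1569.9626

1569.9626 units


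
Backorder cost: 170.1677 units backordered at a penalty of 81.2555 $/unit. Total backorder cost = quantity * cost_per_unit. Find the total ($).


Total = 170.1677 * 81.2555 = 13827.0615

13827.0615 $


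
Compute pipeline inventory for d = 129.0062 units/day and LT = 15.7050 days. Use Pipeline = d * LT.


Pipeline = 129.0062 * 15.7050 = 2026.0424

2026.0424 units


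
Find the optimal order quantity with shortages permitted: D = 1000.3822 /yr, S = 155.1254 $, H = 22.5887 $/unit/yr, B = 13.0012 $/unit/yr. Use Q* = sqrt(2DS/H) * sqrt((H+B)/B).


sqrt(2DS/H) = 117.2179
sqrt((H+B)/B) = 1.6545
Q* = 117.2179 * 1.6545 = 193.9391

193.9391 units


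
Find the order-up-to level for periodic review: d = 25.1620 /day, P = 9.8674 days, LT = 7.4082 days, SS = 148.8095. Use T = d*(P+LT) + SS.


P + LT = 17.2756
d*(P+LT) = 25.1620 * 17.2756 = 434.6886
T = 434.6886 + 148.8095 = 583.4981

583.4981 units


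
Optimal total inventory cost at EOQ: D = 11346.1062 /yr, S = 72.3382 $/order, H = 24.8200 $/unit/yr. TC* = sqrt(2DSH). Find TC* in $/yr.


2*D*S*H = 40742372.4920
TC* = sqrt(40742372.4920) = 6382.9752

6382.9752 $/yr


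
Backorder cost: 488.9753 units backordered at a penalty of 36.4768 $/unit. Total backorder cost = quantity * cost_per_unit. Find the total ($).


Total = 488.9753 * 36.4768 = 17836.2542

17836.2542 $


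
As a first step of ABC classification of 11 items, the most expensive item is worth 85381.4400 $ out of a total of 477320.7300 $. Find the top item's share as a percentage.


Top item = 85381.4400
Total = 477320.7300
Percentage = 85381.4400 / 477320.7300 * 100 = 17.8876

17.8876%


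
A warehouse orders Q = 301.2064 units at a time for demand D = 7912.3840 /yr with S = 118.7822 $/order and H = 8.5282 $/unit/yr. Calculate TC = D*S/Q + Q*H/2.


Ordering cost = D*S/Q = 3120.2869
Holding cost = Q*H/2 = 1284.3742
TC = 3120.2869 + 1284.3742 = 4404.6611

4404.6611 $/yr


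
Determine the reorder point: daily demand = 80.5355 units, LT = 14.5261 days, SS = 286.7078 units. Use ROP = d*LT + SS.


d*LT = 80.5355 * 14.5261 = 1169.8667
ROP = 1169.8667 + 286.7078 = 1456.5745

1456.5745 units


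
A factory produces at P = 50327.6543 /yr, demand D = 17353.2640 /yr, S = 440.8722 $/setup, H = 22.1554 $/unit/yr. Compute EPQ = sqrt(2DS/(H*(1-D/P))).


1 - D/P = 1 - 0.3448 = 0.6552
H*(1-D/P) = 14.5161
2DS = 15301143.3537
EPQ = sqrt(1054081.5301) = 1026.6847

1026.6847 units


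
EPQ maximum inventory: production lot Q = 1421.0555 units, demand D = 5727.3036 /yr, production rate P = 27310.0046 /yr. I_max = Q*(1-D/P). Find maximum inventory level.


D/P = 0.2097
1 - D/P = 0.7903
I_max = 1421.0555 * 0.7903 = 1123.0396

1123.0396 units


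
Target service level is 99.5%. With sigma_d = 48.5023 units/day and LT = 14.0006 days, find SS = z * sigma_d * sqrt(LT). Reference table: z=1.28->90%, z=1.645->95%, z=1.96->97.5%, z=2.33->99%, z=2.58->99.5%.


From the table, SL = 99.5% corresponds to z = 2.58
sqrt(LT) = sqrt(14.0006) = 3.7417
SS = 2.58 * 48.5023 * 3.7417 = 468.2258

468.2258 units


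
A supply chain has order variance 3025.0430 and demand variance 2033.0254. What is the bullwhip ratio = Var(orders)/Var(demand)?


BW = 3025.0430 / 2033.0254 = 1.4880

1.4880


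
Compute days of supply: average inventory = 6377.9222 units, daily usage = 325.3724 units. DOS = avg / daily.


DOS = 6377.9222 / 325.3724 = 19.6019

19.6019 days


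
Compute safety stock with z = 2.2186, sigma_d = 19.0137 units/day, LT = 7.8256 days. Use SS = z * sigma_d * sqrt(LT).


sqrt(LT) = sqrt(7.8256) = 2.7974
SS = 2.2186 * 19.0137 * 2.7974 = 118.0061

118.0061 units


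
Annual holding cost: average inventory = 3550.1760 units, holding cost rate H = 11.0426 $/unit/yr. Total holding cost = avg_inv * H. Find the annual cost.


Cost = 3550.1760 * 11.0426 = 39203.1735

39203.1735 $/yr


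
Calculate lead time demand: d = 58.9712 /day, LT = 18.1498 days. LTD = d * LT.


LTD = 58.9712 * 18.1498 = 1070.3155

1070.3155 units


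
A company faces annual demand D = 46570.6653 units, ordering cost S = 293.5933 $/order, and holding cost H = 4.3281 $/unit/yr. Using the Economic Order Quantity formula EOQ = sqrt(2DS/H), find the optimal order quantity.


2*D*S = 2 * 46570.6653 * 293.5933 = 27345670.6172
2*D*S/H = 6318169.7783
EOQ = sqrt(6318169.7783) = 2513.5970

2513.5970 units
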